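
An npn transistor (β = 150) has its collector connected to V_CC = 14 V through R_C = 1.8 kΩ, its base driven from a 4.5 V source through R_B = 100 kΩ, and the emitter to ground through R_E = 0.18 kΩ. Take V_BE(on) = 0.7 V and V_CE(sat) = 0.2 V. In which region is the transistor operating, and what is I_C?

Assume active. Base-emitter loop: I_B = (V_BB − V_BE)/(R_B + (β+1)R_E) = (4.5 − 0.7)/(100 + 151×0.18) = 0.0299 mA.
I_C = β·I_B = 150×0.0299 = 4.48 mA.
V_CE = V_CC − I_C·R_C − I_E·R_E = 14 − 4.48×1.8 − 4.51×0.18 = 5.12 V > V_CE(sat), so the active-region assumption holds.

active; I_C ≈ 4.5 mA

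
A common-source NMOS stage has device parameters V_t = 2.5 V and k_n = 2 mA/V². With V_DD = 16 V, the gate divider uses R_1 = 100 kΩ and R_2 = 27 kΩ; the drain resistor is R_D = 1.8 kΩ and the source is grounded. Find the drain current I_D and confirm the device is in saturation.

V_G = V_DD·R_2/(R_1+R_2) = 16×27/127 = 3.4 V. With the source grounded, V_GS = V_G = 3.4 V.
Assume saturation: I_D = (k_n/2)(V_GS − V_t)² = (2/2)×(3.4 − 2.5)² = 1×0.902² = 0.813 mA.
V_DS = V_DD − I_D·R_D = 16 − 0.813×1.8 = 14.5 V.
Saturation requires V_DS ≥ V_GS − V_t = 0.902 V; 14.5 ≥ 0.902 ✓.

I_D ≈ 0.81 mA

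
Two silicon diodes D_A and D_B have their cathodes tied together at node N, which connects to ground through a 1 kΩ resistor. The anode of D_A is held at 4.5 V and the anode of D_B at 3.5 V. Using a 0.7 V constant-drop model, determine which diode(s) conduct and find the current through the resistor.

Only D_A conducts; I_R ≈ 3.8 mA

Assume both conduct. Then node N would need to be at both 4.5−0.7 = 3.8 V and 3.5−0.7 = 2.8 V, which is impossible.
Assume only D_A conducts: V_N = 4.5 − 0.7 = 3.8 V, so I_R = 3.8/1 = 3.8 mA.
Check D_B: its anode-to-cathode voltage is 3.5 − 3.8 = -0.3 V < 0.7 V, so it is off. The assumption is consistent.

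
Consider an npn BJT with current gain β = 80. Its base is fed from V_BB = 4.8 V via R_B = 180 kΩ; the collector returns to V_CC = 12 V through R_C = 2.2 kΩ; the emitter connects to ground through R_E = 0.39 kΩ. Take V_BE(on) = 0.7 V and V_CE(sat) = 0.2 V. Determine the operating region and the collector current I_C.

active; I_C ≈ 1.6 mA

Assume active. Base-emitter loop: I_B = (V_BB − V_BE)/(R_B + (β+1)R_E) = (4.8 − 0.7)/(180 + 81×0.39) = 0.0194 mA.
I_C = β·I_B = 80×0.0194 = 1.55 mA.
V_CE = V_CC − I_C·R_C − I_E·R_E = 12 − 1.55×2.2 − 1.57×0.39 = 7.98 V > V_CE(sat), so the active-region assumption holds.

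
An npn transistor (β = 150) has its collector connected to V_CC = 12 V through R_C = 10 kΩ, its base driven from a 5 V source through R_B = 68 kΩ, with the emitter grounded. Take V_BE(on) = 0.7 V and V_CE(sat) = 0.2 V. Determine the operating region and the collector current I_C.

Assume active: I_B = (5 − 0.7)/68 = 0.0632 mA, giving I_C = β·I_B = 9.49 mA.
But then V_CE = 12 − 9.49×10 = -82.9 V < V_CE(sat) = 0.2 V — impossible in the active region.
So the transistor is saturated. With V_CE = 0.2 V, I_C = (V_CC − 0.2)/R_C = 11.8/10 = 1.18 mA.
Check: β·I_B = 9.49 mA > I_C = 1.18 mA, confirming saturation.

saturation; I_C ≈ 1.2 mA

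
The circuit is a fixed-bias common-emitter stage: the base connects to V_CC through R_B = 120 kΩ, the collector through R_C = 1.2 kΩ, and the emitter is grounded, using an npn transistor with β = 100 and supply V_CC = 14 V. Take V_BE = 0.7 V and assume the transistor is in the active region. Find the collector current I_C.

Base loop: V_CC = I_B·R_B + V_BE, so I_B = (14 − 0.7)/120 kΩ = 0.111 mA.
In the active region I_C = β·I_B = 100 × 0.111 = 11.1 mA.
Collector loop: V_CE = V_CC − I_C·R_C = 14 − 11.1×1.2 = 0.7 V.
Since V_CE = 0.7 V > V_CE(sat) ≈ 0.2 V, the transistor is in the active region as assumed.

I_C ≈ 11 mA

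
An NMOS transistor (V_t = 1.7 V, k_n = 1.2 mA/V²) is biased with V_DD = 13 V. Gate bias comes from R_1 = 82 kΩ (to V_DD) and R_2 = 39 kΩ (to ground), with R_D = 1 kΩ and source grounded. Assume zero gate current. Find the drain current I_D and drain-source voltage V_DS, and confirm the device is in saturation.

I_D ≈ 3.7 mA, V_DS ≈ 9.3 V

V_G = V_DD·R_2/(R_1+R_2) = 13×39/121 = 4.19 V. With the source grounded, V_GS = V_G = 4.19 V.
Assume saturation: I_D = (k_n/2)(V_GS − V_t)² = (1.2/2)×(4.19 − 1.7)² = 0.6×2.49² = 3.72 mA.
V_DS = V_DD − I_D·R_D = 13 − 3.72×1 = 9.28 V.
Saturation requires V_DS ≥ V_GS − V_t = 2.49 V; 9.28 ≥ 2.49 ✓.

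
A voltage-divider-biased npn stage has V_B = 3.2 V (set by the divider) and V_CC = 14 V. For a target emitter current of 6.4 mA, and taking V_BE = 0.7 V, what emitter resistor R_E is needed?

R_E ≈ 0.39 kΩ

V_E = V_B − V_BE = 3.2 − 0.7 = 2.5 V.
R_E = V_E / I_E = 2.5 / 6.4 = 0.391 kΩ.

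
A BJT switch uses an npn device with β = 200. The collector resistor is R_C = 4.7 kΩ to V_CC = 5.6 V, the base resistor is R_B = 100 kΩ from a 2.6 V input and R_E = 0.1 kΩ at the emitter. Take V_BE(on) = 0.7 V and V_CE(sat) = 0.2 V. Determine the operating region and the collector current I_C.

saturation; I_C ≈ 1.1 mA

Assume active: I_B = (2.6 − 0.7)/(100 + 201×0.1) = 0.0158 mA, I_C = β·I_B = 3.16 mA.
Then V_CE = 5.6 − 3.16×4.7 − 3.18×0.1 = -9.59 V < 0.2 V — the active assumption fails.
Re-solve with V_CE = 0.2 V. KCL at the emitter: V_E/R_E = (V_BB−0.7−V_E)/R_B + (V_CC−0.2−V_E)/R_C, giving V_E = 0.114 V.
I_C = (V_CC − 0.2 − V_E)/R_C = (5.4 − 0.114)/4.7 = 1.12 mA.
Check: I_B = (1.9 − 0.114)/100 = 0.0179 mA, and β·I_B = 3.57 mA > I_C, confirming saturation.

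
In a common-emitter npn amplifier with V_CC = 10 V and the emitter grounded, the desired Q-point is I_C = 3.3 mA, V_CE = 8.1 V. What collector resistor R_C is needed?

R_C ≈ 0.58 kΩ

Collector loop: V_CC = I_C·R_C + V_CE.
R_C = (V_CC − V_CE)/I_C = (10 − 8.1)/3.3 = 0.576 kΩ.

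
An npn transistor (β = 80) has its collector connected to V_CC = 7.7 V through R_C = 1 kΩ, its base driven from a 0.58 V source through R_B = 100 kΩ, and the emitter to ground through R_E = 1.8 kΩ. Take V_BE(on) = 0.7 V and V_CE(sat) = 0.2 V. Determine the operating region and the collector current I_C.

cutoff; I_C ≈ 0

V_BB = 0.58 V ≤ V_BE(on) = 0.7 V, so the base-emitter junction is not forward biased.
The transistor is in cutoff: I_B = I_C = 0.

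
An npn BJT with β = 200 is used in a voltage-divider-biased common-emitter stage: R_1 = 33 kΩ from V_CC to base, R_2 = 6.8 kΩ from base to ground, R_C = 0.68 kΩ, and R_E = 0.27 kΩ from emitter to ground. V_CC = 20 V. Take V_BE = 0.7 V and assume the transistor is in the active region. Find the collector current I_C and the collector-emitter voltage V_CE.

I_C ≈ 9.1 mA, V_CE ≈ 11 V

Thevenize the base divider: V_Th = V_CC·R_2/(R_1+R_2) = 20×6.8/39.8 = 3.42 V, R_Th = R_1‖R_2 = 5.64 kΩ.
Base-emitter loop: V_Th = I_B·R_Th + V_BE + (β+1)I_B·R_E, so I_B = (3.42 − 0.7) / (5.64 + 201×0.27) = 0.0454 mA.
I_C = β·I_B = 200×0.0454 = 9.07 mA, and I_E = (β+1)I_B = 9.12 mA.
V_CE = V_CC − I_C·R_C − I_E·R_E = 20 − 9.07×0.68 − 9.12×0.27 = 11.4 V.
V_CE = 11.4 V > 0.2 V confirms active-region operation.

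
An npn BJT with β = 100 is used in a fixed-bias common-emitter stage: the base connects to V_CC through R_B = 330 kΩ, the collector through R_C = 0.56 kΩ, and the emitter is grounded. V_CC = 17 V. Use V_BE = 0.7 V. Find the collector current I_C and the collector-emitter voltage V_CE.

Base loop: V_CC = I_B·R_B + V_BE, so I_B = (17 − 0.7)/330 kΩ = 0.0494 mA.
In the active region I_C = β·I_B = 100 × 0.0494 = 4.94 mA.
Collector loop: V_CE = V_CC − I_C·R_C = 17 − 4.94×0.56 = 14.2 V.
Since V_CE = 14.2 V > V_CE(sat) ≈ 0.2 V, the transistor is in the active region as assumed.

I_C ≈ 4.9 mA, V_CE ≈ 14 V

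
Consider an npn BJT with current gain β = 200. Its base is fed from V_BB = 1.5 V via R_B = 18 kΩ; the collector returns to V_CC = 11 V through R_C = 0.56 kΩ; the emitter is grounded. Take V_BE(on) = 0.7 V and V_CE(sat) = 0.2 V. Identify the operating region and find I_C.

active; I_C ≈ 8.9 mA

Assume active. Base-emitter loop: I_B = (V_BB − V_BE)/R_B = (1.5 − 0.7)/18 = 0.0444 mA.
I_C = β·I_B = 200×0.0444 = 8.89 mA.
V_CE = V_CC − I_C·R_C = 11 − 8.89×0.56 = 6.02 V > V_CE(sat), so the active-region assumption holds.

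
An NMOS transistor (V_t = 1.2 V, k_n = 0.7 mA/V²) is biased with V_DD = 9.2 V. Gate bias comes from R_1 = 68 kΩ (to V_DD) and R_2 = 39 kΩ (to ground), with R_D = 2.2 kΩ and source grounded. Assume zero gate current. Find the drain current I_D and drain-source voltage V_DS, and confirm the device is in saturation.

I_D ≈ 1.6 mA, V_DS ≈ 5.6 V

V_G = V_DD·R_2/(R_1+R_2) = 9.2×39/107 = 3.35 V. With the source grounded, V_GS = V_G = 3.35 V.
Assume saturation: I_D = (k_n/2)(V_GS − V_t)² = (0.7/2)×(3.35 − 1.2)² = 0.35×2.15² = 1.62 mA.
V_DS = V_DD − I_D·R_D = 9.2 − 1.62×2.2 = 5.63 V.
Saturation requires V_DS ≥ V_GS − V_t = 2.15 V; 5.63 ≥ 2.15 ✓.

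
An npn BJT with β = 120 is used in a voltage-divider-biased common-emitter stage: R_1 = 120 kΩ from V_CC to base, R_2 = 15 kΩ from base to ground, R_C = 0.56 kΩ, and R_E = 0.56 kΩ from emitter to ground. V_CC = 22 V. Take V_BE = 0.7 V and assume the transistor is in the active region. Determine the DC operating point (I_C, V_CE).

Thevenize the base divider: V_Th = V_CC·R_2/(R_1+R_2) = 22×15/135 = 2.44 V, R_Th = R_1‖R_2 = 13.3 kΩ.
Base-emitter loop: V_Th = I_B·R_Th + V_BE + (β+1)I_B·R_E, so I_B = (2.44 − 0.7) / (13.3 + 121×0.56) = 0.0215 mA.
I_C = β·I_B = 120×0.0215 = 2.58 mA, and I_E = (β+1)I_B = 2.6 mA.
V_CE = V_CC − I_C·R_C − I_E·R_E = 22 − 2.58×0.56 − 2.6×0.56 = 19.1 V.
V_CE = 19.1 V > 0.2 V confirms active-region operation.

I_C ≈ 2.6 mA, V_CE ≈ 19 V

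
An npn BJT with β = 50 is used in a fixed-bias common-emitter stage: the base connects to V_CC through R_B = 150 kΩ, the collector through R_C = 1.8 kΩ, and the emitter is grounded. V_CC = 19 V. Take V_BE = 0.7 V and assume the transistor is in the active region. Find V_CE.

V_CE ≈ 8 V

Base loop: V_CC = I_B·R_B + V_BE, so I_B = (19 − 0.7)/150 kΩ = 0.122 mA.
In the active region I_C = β·I_B = 50 × 0.122 = 6.1 mA.
Collector loop: V_CE = V_CC − I_C·R_C = 19 − 6.1×1.8 = 8.02 V.
Since V_CE = 8.02 V > V_CE(sat) ≈ 0.2 V, the transistor is in the active region as assumed.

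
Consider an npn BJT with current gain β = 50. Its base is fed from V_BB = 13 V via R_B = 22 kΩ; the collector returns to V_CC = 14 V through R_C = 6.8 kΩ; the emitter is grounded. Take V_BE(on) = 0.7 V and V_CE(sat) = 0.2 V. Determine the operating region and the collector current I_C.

Assume active: I_B = (13 − 0.7)/22 = 0.559 mA, giving I_C = β·I_B = 28 mA.
But then V_CE = 14 − 28×6.8 = -176 V < V_CE(sat) = 0.2 V — impossible in the active region.
So the transistor is saturated. With V_CE = 0.2 V, I_C = (V_CC − 0.2)/R_C = 13.8/6.8 = 2.03 mA.
Check: β·I_B = 28 mA > I_C = 2.03 mA, confirming saturation.

saturation; I_C ≈ 2 mA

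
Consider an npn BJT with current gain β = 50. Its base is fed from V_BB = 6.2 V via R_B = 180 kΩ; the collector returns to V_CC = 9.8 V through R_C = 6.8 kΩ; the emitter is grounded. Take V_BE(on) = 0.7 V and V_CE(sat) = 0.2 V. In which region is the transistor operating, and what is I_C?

saturation; I_C ≈ 1.4 mA

Assume active: I_B = (6.2 − 0.7)/180 = 0.0306 mA, giving I_C = β·I_B = 1.53 mA.
But then V_CE = 9.8 − 1.53×6.8 = -0.589 V < V_CE(sat) = 0.2 V — impossible in the active region.
So the transistor is saturated. With V_CE = 0.2 V, I_C = (V_CC − 0.2)/R_C = 9.6/6.8 = 1.41 mA.
Check: β·I_B = 1.53 mA > I_C = 1.41 mA, confirming saturation.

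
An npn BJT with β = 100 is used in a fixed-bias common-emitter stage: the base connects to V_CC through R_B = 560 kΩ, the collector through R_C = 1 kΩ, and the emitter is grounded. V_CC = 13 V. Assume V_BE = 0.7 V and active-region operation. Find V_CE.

Base loop: V_CC = I_B·R_B + V_BE, so I_B = (13 − 0.7)/560 kΩ = 0.022 mA.
In the active region I_C = β·I_B = 100 × 0.022 = 2.2 mA.
Collector loop: V_CE = V_CC − I_C·R_C = 13 − 2.2×1 = 10.8 V.
Since V_CE = 10.8 V > V_CE(sat) ≈ 0.2 V, the transistor is in the active region as assumed.

V_CE ≈ 11 V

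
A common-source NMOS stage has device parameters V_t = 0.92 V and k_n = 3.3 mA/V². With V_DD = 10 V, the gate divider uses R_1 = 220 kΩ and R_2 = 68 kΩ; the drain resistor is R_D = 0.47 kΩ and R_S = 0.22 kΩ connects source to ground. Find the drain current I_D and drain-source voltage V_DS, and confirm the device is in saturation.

V_G = V_DD·R_2/(R_1+R_2) = 10×68/288 = 2.36 V.
Assume saturation: I_D = (k_n/2)(V_GS − V_t)² with V_GS = V_G − I_D·R_S = 2.36 − 0.22·I_D.
Substituting gives 0.0799·I_D² − 2.05·I_D + 3.43 = 0, with roots I_D = 1.8 or 23.8 mA.
The root I_D = 23.8 mA gives V_GS = -2.88 V ≤ V_t, so take I_D = 1.8 mA.
Then V_GS = 1.96 V and V_DS = V_DD − I_D(R_D+R_S) = 10 − 1.8×0.69 = 8.76 V.
Saturation requires V_DS ≥ V_GS − V_t = 1.04 V; 8.76 ≥ 1.04 ✓.

I_D ≈ 1.8 mA, V_DS ≈ 8.8 V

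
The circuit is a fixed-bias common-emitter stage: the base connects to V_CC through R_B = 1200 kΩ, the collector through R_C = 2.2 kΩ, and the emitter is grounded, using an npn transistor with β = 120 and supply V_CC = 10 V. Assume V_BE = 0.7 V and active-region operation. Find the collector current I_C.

Base loop: V_CC = I_B·R_B + V_BE, so I_B = (10 − 0.7)/1200 kΩ = 0.00775 mA.
In the active region I_C = β·I_B = 120 × 0.00775 = 0.93 mA.
Collector loop: V_CE = V_CC − I_C·R_C = 10 − 0.93×2.2 = 7.95 V.
Since V_CE = 7.95 V > V_CE(sat) ≈ 0.2 V, the transistor is in the active region as assumed.

I_C ≈ 0.93 mA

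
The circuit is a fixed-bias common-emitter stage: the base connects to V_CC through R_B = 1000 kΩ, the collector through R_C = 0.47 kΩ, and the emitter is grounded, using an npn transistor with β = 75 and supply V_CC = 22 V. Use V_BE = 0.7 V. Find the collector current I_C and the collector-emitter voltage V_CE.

I_C ≈ 1.6 mA, V_CE ≈ 21 V

Base loop: V_CC = I_B·R_B + V_BE, so I_B = (22 − 0.7)/1000 kΩ = 0.0213 mA.
In the active region I_C = β·I_B = 75 × 0.0213 = 1.6 mA.
Collector loop: V_CE = V_CC − I_C·R_C = 22 − 1.6×0.47 = 21.2 V.
Since V_CE = 21.2 V > V_CE(sat) ≈ 0.2 V, the transistor is in the active region as assumed.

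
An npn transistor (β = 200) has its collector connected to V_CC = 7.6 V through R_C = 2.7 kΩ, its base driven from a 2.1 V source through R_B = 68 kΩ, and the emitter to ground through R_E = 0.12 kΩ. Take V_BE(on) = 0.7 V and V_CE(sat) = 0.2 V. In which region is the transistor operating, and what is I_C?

Assume active: I_B = (2.1 − 0.7)/(68 + 201×0.12) = 0.0152 mA, I_C = β·I_B = 3.04 mA.
Then V_CE = 7.6 − 3.04×2.7 − 3.05×0.12 = -0.973 V < 0.2 V — the active assumption fails.
Re-solve with V_CE = 0.2 V. KCL at the emitter: V_E/R_E = (V_BB−0.7−V_E)/R_B + (V_CC−0.2−V_E)/R_C, giving V_E = 0.317 V.
I_C = (V_CC − 0.2 − V_E)/R_C = (7.4 − 0.317)/2.7 = 2.62 mA.
Check: I_B = (1.4 − 0.317)/68 = 0.0159 mA, and β·I_B = 3.19 mA > I_C, confirming saturation.

saturation; I_C ≈ 2.6 mA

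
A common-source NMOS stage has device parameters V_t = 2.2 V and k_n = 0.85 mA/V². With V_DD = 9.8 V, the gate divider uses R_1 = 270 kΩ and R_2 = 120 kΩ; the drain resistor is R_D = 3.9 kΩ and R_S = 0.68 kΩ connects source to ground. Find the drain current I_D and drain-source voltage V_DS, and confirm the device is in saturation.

V_G = V_DD·R_2/(R_1+R_2) = 9.8×120/390 = 3.02 V.
Assume saturation: I_D = (k_n/2)(V_GS − V_t)² with V_GS = V_G − I_D·R_S = 3.02 − 0.68·I_D.
Substituting gives 0.197·I_D² − 1.47·I_D + 0.283 = 0, with roots I_D = 0.197 or 7.29 mA.
The root I_D = 7.29 mA gives V_GS = -1.94 V ≤ V_t, so take I_D = 0.197 mA.
Then V_GS = 2.88 V and V_DS = V_DD − I_D(R_D+R_S) = 9.8 − 0.197×4.58 = 8.9 V.
Saturation requires V_DS ≥ V_GS − V_t = 0.681 V; 8.9 ≥ 0.681 ✓.

I_D ≈ 0.2 mA, V_DS ≈ 8.9 V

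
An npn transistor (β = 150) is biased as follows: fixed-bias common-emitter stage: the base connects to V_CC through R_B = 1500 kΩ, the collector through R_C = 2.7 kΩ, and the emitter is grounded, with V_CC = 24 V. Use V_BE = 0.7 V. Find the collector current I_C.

Base loop: V_CC = I_B·R_B + V_BE, so I_B = (24 − 0.7)/1500 kΩ = 0.0155 mA.
In the active region I_C = β·I_B = 150 × 0.0155 = 2.33 mA.
Collector loop: V_CE = V_CC − I_C·R_C = 24 − 2.33×2.7 = 17.7 V.
Since V_CE = 17.7 V > V_CE(sat) ≈ 0.2 V, the transistor is in the active region as assumed.

I_C ≈ 2.3 mA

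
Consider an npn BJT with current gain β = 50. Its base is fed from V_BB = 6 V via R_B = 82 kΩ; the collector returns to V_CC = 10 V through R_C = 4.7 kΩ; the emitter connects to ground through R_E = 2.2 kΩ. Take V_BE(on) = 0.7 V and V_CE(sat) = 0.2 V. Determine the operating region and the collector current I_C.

Assume active. Base-emitter loop: I_B = (V_BB − V_BE)/(R_B + (β+1)R_E) = (6 − 0.7)/(82 + 51×2.2) = 0.0273 mA.
I_C = β·I_B = 50×0.0273 = 1.36 mA.
V_CE = V_CC − I_C·R_C − I_E·R_E = 10 − 1.36×4.7 − 1.39×2.2 = 0.524 V > V_CE(sat), so the active-region assumption holds.

active; I_C ≈ 1.4 mA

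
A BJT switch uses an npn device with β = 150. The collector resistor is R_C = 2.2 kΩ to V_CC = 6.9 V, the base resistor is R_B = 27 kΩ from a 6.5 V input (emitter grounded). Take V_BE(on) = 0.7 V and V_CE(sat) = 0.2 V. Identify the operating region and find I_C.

Assume active: I_B = (6.5 − 0.7)/27 = 0.215 mA, giving I_C = β·I_B = 32.2 mA.
But then V_CE = 6.9 − 32.2×2.2 = -64 V < V_CE(sat) = 0.2 V — impossible in the active region.
So the transistor is saturated. With V_CE = 0.2 V, I_C = (V_CC − 0.2)/R_C = 6.7/2.2 = 3.05 mA.
Check: β·I_B = 32.2 mA > I_C = 3.05 mA, confirming saturation.

saturation; I_C ≈ 3 mA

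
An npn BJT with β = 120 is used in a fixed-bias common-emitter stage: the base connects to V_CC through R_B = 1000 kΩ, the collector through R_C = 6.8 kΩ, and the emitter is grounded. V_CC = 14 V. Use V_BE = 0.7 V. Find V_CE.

Base loop: V_CC = I_B·R_B + V_BE, so I_B = (14 − 0.7)/1000 kΩ = 0.0133 mA.
In the active region I_C = β·I_B = 120 × 0.0133 = 1.6 mA.
Collector loop: V_CE = V_CC − I_C·R_C = 14 − 1.6×6.8 = 3.15 V.
Since V_CE = 3.15 V > V_CE(sat) ≈ 0.2 V, the transistor is in the active region as assumed.

V_CE ≈ 3.1 V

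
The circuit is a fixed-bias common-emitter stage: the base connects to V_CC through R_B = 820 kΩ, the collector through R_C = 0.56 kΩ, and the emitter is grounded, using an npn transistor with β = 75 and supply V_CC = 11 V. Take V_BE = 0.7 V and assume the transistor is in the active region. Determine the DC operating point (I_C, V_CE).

I_C ≈ 0.94 mA, V_CE ≈ 10 V

Base loop: V_CC = I_B·R_B + V_BE, so I_B = (11 − 0.7)/820 kΩ = 0.0126 mA.
In the active region I_C = β·I_B = 75 × 0.0126 = 0.942 mA.
Collector loop: V_CE = V_CC − I_C·R_C = 11 − 0.942×0.56 = 10.5 V.
Since V_CE = 10.5 V > V_CE(sat) ≈ 0.2 V, the transistor is in the active region as assumed.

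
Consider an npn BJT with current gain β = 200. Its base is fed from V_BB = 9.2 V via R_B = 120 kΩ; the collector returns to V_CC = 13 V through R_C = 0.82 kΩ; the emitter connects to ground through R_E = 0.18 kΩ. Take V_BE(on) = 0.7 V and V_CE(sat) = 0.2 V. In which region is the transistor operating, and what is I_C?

active; I_C ≈ 11 mA

Assume active. Base-emitter loop: I_B = (V_BB − V_BE)/(R_B + (β+1)R_E) = (9.2 − 0.7)/(120 + 201×0.18) = 0.0544 mA.
I_C = β·I_B = 200×0.0544 = 10.9 mA.
V_CE = V_CC − I_C·R_C − I_E·R_E = 13 − 10.9×0.82 − 10.9×0.18 = 2.11 V > V_CE(sat), so the active-region assumption holds.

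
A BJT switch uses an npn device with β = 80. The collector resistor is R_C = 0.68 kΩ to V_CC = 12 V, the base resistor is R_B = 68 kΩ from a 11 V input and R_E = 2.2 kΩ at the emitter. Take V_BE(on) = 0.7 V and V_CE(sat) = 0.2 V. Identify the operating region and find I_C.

Assume active. Base-emitter loop: I_B = (V_BB − V_BE)/(R_B + (β+1)R_E) = (11 − 0.7)/(68 + 81×2.2) = 0.0418 mA.
I_C = β·I_B = 80×0.0418 = 3.35 mA.
V_CE = V_CC − I_C·R_C − I_E·R_E = 12 − 3.35×0.68 − 3.39×2.2 = 2.27 V > V_CE(sat), so the active-region assumption holds.

active; I_C ≈ 3.3 mA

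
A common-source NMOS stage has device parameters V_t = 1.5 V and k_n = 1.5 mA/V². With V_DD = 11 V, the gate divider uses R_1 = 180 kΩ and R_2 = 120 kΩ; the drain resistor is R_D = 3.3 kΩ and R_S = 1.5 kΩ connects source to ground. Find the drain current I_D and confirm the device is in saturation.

I_D ≈ 1.1 mA

V_G = V_DD·R_2/(R_1+R_2) = 11×120/300 = 4.4 V.
Assume saturation: I_D = (k_n/2)(V_GS − V_t)² with V_GS = V_G − I_D·R_S = 4.4 − 1.5·I_D.
Substituting gives 1.69·I_D² − 7.53·I_D + 6.31 = 0, with roots I_D = 1.12 or 3.34 mA.
The root I_D = 3.34 mA gives V_GS = -0.61 V ≤ V_t, so take I_D = 1.12 mA.
Then V_GS = 2.72 V and V_DS = V_DD − I_D(R_D+R_S) = 11 − 1.12×4.8 = 5.63 V.
Saturation requires V_DS ≥ V_GS − V_t = 1.22 V; 5.63 ≥ 1.22 ✓.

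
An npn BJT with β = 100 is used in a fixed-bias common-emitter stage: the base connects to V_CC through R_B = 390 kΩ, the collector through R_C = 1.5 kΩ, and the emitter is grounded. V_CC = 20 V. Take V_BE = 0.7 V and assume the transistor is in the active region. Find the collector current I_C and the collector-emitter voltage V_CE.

Base loop: V_CC = I_B·R_B + V_BE, so I_B = (20 − 0.7)/390 kΩ = 0.0495 mA.
In the active region I_C = β·I_B = 100 × 0.0495 = 4.95 mA.
Collector loop: V_CE = V_CC − I_C·R_C = 20 − 4.95×1.5 = 12.6 V.
Since V_CE = 12.6 V > V_CE(sat) ≈ 0.2 V, the transistor is in the active region as assumed.

I_C ≈ 4.9 mA, V_CE ≈ 13 V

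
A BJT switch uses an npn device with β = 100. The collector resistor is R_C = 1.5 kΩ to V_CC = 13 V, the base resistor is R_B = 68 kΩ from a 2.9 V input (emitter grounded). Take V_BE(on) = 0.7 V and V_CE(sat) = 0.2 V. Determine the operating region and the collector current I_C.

active; I_C ≈ 3.2 mA

Assume active. Base-emitter loop: I_B = (V_BB − V_BE)/R_B = (2.9 − 0.7)/68 = 0.0324 mA.
I_C = β·I_B = 100×0.0324 = 3.24 mA.
V_CE = V_CC − I_C·R_C = 13 − 3.24×1.5 = 8.15 V > V_CE(sat), so the active-region assumption holds.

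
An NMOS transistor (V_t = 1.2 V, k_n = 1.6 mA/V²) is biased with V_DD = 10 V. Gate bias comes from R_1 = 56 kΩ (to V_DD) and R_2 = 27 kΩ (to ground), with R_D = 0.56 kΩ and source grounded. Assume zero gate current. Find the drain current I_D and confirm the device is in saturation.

V_G = V_DD·R_2/(R_1+R_2) = 10×27/83 = 3.25 V. With the source grounded, V_GS = V_G = 3.25 V.
Assume saturation: I_D = (k_n/2)(V_GS − V_t)² = (1.6/2)×(3.25 − 1.2)² = 0.8×2.05² = 3.37 mA.
V_DS = V_DD − I_D·R_D = 10 − 3.37×0.56 = 8.11 V.
Saturation requires V_DS ≥ V_GS − V_t = 2.05 V; 8.11 ≥ 2.05 ✓.

I_D ≈ 3.4 mA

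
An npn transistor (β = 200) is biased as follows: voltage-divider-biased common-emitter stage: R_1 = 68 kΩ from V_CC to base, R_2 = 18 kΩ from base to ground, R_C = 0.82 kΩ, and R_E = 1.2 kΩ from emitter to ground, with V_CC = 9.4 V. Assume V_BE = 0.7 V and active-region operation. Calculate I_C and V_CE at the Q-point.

I_C ≈ 0.99 mA, V_CE ≈ 7.4 V

Thevenize the base divider: V_Th = V_CC·R_2/(R_1+R_2) = 9.4×18/86 = 1.97 V, R_Th = R_1‖R_2 = 14.2 kΩ.
Base-emitter loop: V_Th = I_B·R_Th + V_BE + (β+1)I_B·R_E, so I_B = (1.97 − 0.7) / (14.2 + 201×1.2) = 0.00496 mA.
I_C = β·I_B = 200×0.00496 = 0.992 mA, and I_E = (β+1)I_B = 0.997 mA.
V_CE = V_CC − I_C·R_C − I_E·R_E = 9.4 − 0.992×0.82 − 0.997×1.2 = 7.39 V.
V_CE = 7.39 V > 0.2 V confirms active-region operation.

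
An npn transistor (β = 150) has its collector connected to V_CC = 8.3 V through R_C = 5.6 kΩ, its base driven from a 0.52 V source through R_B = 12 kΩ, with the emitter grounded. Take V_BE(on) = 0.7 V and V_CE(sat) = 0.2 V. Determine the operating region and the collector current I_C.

V_BB = 0.52 V ≤ V_BE(on) = 0.7 V, so the base-emitter junction is not forward biased.
The transistor is in cutoff: I_B = I_C = 0.

cutoff; I_C ≈ 0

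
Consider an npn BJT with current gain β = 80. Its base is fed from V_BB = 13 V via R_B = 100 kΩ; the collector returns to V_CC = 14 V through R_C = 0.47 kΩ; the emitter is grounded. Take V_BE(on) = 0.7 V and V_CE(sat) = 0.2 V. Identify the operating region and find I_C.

Assume active. Base-emitter loop: I_B = (V_BB − V_BE)/R_B = (13 − 0.7)/100 = 0.123 mA.
I_C = β·I_B = 80×0.123 = 9.84 mA.
V_CE = V_CC − I_C·R_C = 14 − 9.84×0.47 = 9.38 V > V_CE(sat), so the active-region assumption holds.

active; I_C ≈ 9.8 mA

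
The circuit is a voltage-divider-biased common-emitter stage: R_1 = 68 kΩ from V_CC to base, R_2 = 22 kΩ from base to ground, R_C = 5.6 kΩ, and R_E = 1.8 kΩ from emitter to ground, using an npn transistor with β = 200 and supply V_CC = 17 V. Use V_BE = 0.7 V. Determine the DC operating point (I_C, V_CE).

I_C ≈ 1.8 mA, V_CE ≈ 3.5 V

Thevenize the base divider: V_Th = V_CC·R_2/(R_1+R_2) = 17×22/90 = 4.16 V, R_Th = R_1‖R_2 = 16.6 kΩ.
Base-emitter loop: V_Th = I_B·R_Th + V_BE + (β+1)I_B·R_E, so I_B = (4.16 − 0.7) / (16.6 + 201×1.8) = 0.00913 mA.
I_C = β·I_B = 200×0.00913 = 1.83 mA, and I_E = (β+1)I_B = 1.84 mA.
V_CE = V_CC − I_C·R_C − I_E·R_E = 17 − 1.83×5.6 − 1.84×1.8 = 3.47 V.
V_CE = 3.47 V > 0.2 V confirms active-region operation.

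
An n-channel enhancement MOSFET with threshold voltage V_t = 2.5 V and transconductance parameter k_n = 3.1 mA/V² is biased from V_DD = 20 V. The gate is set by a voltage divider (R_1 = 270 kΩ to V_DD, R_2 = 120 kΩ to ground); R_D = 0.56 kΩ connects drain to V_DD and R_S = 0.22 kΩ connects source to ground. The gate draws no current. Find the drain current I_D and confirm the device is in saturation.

V_G = V_DD·R_2/(R_1+R_2) = 20×120/390 = 6.15 V.
Assume saturation: I_D = (k_n/2)(V_GS − V_t)² with V_GS = V_G − I_D·R_S = 6.15 − 0.22·I_D.
Substituting gives 0.075·I_D² − 3.49·I_D + 20.7 = 0, with roots I_D = 6.97 or 39.6 mA.
The root I_D = 39.6 mA gives V_GS = -2.55 V ≤ V_t, so take I_D = 6.97 mA.
Then V_GS = 4.62 V and V_DS = V_DD − I_D(R_D+R_S) = 20 − 6.97×0.78 = 14.6 V.
Saturation requires V_DS ≥ V_GS − V_t = 2.12 V; 14.6 ≥ 2.12 ✓.

I_D ≈ 7 mA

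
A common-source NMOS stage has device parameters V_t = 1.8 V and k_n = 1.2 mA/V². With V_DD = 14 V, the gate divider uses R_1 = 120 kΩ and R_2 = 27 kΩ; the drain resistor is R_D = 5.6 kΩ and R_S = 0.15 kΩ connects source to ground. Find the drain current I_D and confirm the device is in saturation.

I_D ≈ 0.31 mA

V_G = V_DD·R_2/(R_1+R_2) = 14×27/147 = 2.57 V.
Assume saturation: I_D = (k_n/2)(V_GS − V_t)² with V_GS = V_G − I_D·R_S = 2.57 − 0.15·I_D.
Substituting gives 0.0135·I_D² − 1.14·I_D + 0.357 = 0, with roots I_D = 0.315 or 84 mA.
The root I_D = 84 mA gives V_GS = -10 V ≤ V_t, so take I_D = 0.315 mA.
Then V_GS = 2.52 V and V_DS = V_DD − I_D(R_D+R_S) = 14 − 0.315×5.75 = 12.2 V.
Saturation requires V_DS ≥ V_GS − V_t = 0.724 V; 12.2 ≥ 0.724 ✓.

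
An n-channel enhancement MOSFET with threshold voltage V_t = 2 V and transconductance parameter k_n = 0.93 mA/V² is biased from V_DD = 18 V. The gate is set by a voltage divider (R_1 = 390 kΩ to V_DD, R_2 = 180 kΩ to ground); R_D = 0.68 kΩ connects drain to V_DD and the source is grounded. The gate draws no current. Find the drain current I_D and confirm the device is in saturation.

V_G = V_DD·R_2/(R_1+R_2) = 18×180/570 = 5.68 V. With the source grounded, V_GS = V_G = 5.68 V.
Assume saturation: I_D = (k_n/2)(V_GS − V_t)² = (0.93/2)×(5.68 − 2)² = 0.465×3.68² = 6.31 mA.
V_DS = V_DD − I_D·R_D = 18 − 6.31×0.68 = 13.7 V.
Saturation requires V_DS ≥ V_GS − V_t = 3.68 V; 13.7 ≥ 3.68 ✓.

I_D ≈ 6.3 mA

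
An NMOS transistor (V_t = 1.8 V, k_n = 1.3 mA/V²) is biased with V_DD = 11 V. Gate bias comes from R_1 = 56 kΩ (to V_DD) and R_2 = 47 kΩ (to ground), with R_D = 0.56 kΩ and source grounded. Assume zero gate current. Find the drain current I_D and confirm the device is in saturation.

I_D ≈ 6.7 mA

V_G = V_DD·R_2/(R_1+R_2) = 11×47/103 = 5.02 V. With the source grounded, V_GS = V_G = 5.02 V.
Assume saturation: I_D = (k_n/2)(V_GS − V_t)² = (1.3/2)×(5.02 − 1.8)² = 0.65×3.22² = 6.74 mA.
V_DS = V_DD − I_D·R_D = 11 − 6.74×0.56 = 7.23 V.
Saturation requires V_DS ≥ V_GS − V_t = 3.22 V; 7.23 ≥ 3.22 ✓.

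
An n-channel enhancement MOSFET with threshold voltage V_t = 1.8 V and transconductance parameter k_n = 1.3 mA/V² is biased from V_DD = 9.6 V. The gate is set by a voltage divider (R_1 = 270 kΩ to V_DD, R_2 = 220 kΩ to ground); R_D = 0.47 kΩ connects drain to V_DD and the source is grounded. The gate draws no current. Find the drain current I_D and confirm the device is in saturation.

I_D ≈ 4.1 mA

V_G = V_DD·R_2/(R_1+R_2) = 9.6×220/490 = 4.31 V. With the source grounded, V_GS = V_G = 4.31 V.
Assume saturation: I_D = (k_n/2)(V_GS − V_t)² = (1.3/2)×(4.31 − 1.8)² = 0.65×2.51² = 4.1 mA.
V_DS = V_DD − I_D·R_D = 9.6 − 4.1×0.47 = 7.68 V.
Saturation requires V_DS ≥ V_GS − V_t = 2.51 V; 7.68 ≥ 2.51 ✓.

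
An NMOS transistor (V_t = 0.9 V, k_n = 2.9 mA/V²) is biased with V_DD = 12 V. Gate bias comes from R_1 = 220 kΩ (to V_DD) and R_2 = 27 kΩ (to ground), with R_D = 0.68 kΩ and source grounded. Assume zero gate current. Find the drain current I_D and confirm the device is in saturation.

I_D ≈ 0.25 mA

V_G = V_DD·R_2/(R_1+R_2) = 12×27/247 = 1.31 V. With the source grounded, V_GS = V_G = 1.31 V.
Assume saturation: I_D = (k_n/2)(V_GS − V_t)² = (2.9/2)×(1.31 − 0.9)² = 1.45×0.412² = 0.246 mA.
V_DS = V_DD − I_D·R_D = 12 − 0.246×0.68 = 11.8 V.
Saturation requires V_DS ≥ V_GS − V_t = 0.412 V; 11.8 ≥ 0.412 ✓.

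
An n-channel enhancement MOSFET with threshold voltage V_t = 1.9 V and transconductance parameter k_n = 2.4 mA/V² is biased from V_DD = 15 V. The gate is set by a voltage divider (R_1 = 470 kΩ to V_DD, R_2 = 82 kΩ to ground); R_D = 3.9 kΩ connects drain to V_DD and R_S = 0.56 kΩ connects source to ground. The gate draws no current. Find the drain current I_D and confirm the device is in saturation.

V_G = V_DD·R_2/(R_1+R_2) = 15×82/552 = 2.23 V.
Assume saturation: I_D = (k_n/2)(V_GS − V_t)² with V_GS = V_G − I_D·R_S = 2.23 − 0.56·I_D.
Substituting gives 0.376·I_D² − 1.44·I_D + 0.129 = 0, with roots I_D = 0.0919 or 3.74 mA.
The root I_D = 3.74 mA gives V_GS = 0.135 V ≤ V_t, so take I_D = 0.0919 mA.
Then V_GS = 2.18 V and V_DS = V_DD − I_D(R_D+R_S) = 15 − 0.0919×4.46 = 14.6 V.
Saturation requires V_DS ≥ V_GS − V_t = 0.277 V; 14.6 ≥ 0.277 ✓.

I_D ≈ 0.092 mA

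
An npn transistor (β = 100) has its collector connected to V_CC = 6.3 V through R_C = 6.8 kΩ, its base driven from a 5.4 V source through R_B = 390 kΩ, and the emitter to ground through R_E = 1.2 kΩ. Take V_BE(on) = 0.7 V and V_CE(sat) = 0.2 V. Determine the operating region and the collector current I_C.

Assume active: I_B = (5.4 − 0.7)/(390 + 101×1.2) = 0.00919 mA, I_C = β·I_B = 0.919 mA.
Then V_CE = 6.3 − 0.919×6.8 − 0.929×1.2 = -1.07 V < 0.2 V — the active assumption fails.
Re-solve with V_CE = 0.2 V. KCL at the emitter: V_E/R_E = (V_BB−0.7−V_E)/R_B + (V_CC−0.2−V_E)/R_C, giving V_E = 0.925 V.
I_C = (V_CC − 0.2 − V_E)/R_C = (6.1 − 0.925)/6.8 = 0.761 mA.
Check: I_B = (4.7 − 0.925)/390 = 0.00968 mA, and β·I_B = 0.968 mA > I_C, confirming saturation.

saturation; I_C ≈ 0.76 mA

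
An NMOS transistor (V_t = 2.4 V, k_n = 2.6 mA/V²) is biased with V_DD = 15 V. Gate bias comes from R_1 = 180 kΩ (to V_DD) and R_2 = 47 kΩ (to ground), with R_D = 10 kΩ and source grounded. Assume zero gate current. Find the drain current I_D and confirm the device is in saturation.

V_G = V_DD·R_2/(R_1+R_2) = 15×47/227 = 3.11 V. With the source grounded, V_GS = V_G = 3.11 V.
Assume saturation: I_D = (k_n/2)(V_GS − V_t)² = (2.6/2)×(3.11 − 2.4)² = 1.3×0.706² = 0.647 mA.
V_DS = V_DD − I_D·R_D = 15 − 0.647×10 = 8.53 V.
Saturation requires V_DS ≥ V_GS − V_t = 0.706 V; 8.53 ≥ 0.706 ✓.

I_D ≈ 0.65 mA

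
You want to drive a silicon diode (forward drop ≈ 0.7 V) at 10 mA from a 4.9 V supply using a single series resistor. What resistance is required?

R ≈ 0.42 kΩ

The resistor drops V_S − V_D = 4.9 − 0.7 = 4.2 V at 10 mA.
R = 4.2 V / 10 mA = 0.42 kΩ.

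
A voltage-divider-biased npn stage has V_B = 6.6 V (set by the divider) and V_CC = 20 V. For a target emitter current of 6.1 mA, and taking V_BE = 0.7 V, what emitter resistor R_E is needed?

V_E = V_B − V_BE = 6.6 − 0.7 = 5.9 V.
R_E = V_E / I_E = 5.9 / 6.1 = 0.967 kΩ.

R_E ≈ 0.97 kΩ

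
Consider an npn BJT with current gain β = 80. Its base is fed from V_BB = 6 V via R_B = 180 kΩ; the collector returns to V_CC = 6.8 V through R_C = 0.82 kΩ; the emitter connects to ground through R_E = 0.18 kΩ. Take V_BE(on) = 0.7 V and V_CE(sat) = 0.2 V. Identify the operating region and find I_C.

active; I_C ≈ 2.2 mA

Assume active. Base-emitter loop: I_B = (V_BB − V_BE)/(R_B + (β+1)R_E) = (6 − 0.7)/(180 + 81×0.18) = 0.0272 mA.
I_C = β·I_B = 80×0.0272 = 2.18 mA.
V_CE = V_CC − I_C·R_C − I_E·R_E = 6.8 − 2.18×0.82 − 2.21×0.18 = 4.62 V > V_CE(sat), so the active-region assumption holds.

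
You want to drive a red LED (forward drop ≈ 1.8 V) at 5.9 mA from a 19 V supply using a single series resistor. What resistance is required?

R ≈ 2.9 kΩ

The resistor drops V_S − V_D = 19 − 1.8 = 17.2 V at 5.9 mA.
R = 17.2 V / 5.9 mA = 2.92 kΩ.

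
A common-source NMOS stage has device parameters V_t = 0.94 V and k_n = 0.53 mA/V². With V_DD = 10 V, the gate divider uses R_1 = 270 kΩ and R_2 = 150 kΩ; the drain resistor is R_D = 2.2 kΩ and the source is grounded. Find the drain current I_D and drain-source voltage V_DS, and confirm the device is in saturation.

I_D ≈ 1.8 mA, V_DS ≈ 6 V

V_G = V_DD·R_2/(R_1+R_2) = 10×150/420 = 3.57 V. With the source grounded, V_GS = V_G = 3.57 V.
Assume saturation: I_D = (k_n/2)(V_GS − V_t)² = (0.53/2)×(3.57 − 0.94)² = 0.265×2.63² = 1.83 mA.
V_DS = V_DD − I_D·R_D = 10 − 1.83×2.2 = 5.96 V.
Saturation requires V_DS ≥ V_GS − V_t = 2.63 V; 5.96 ≥ 2.63 ✓.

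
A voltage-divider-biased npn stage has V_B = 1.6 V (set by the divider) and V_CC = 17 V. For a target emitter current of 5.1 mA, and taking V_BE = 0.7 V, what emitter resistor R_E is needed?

R_E ≈ 0.18 kΩ

V_E = V_B − V_BE = 1.6 − 0.7 = 0.9 V.
R_E = V_E / I_E = 0.9 / 5.1 = 0.176 kΩ.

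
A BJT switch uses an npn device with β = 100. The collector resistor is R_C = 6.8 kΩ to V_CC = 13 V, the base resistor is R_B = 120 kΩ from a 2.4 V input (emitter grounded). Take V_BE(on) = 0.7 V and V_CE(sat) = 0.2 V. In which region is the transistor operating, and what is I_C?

active; I_C ≈ 1.4 mA

Assume active. Base-emitter loop: I_B = (V_BB − V_BE)/R_B = (2.4 − 0.7)/120 = 0.0142 mA.
I_C = β·I_B = 100×0.0142 = 1.42 mA.
V_CE = V_CC − I_C·R_C = 13 − 1.42×6.8 = 3.37 V > V_CE(sat), so the active-region assumption holds.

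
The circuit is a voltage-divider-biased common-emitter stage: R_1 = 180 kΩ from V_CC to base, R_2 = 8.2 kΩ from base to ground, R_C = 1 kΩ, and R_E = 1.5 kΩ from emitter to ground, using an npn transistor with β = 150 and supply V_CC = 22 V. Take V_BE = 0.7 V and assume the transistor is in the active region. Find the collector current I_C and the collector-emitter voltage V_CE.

Thevenize the base divider: V_Th = V_CC·R_2/(R_1+R_2) = 22×8.2/188 = 0.959 V, R_Th = R_1‖R_2 = 7.84 kΩ.
Base-emitter loop: V_Th = I_B·R_Th + V_BE + (β+1)I_B·R_E, so I_B = (0.959 − 0.7) / (7.84 + 151×1.5) = 0.0011 mA.
I_C = β·I_B = 150×0.0011 = 0.165 mA, and I_E = (β+1)I_B = 0.167 mA.
V_CE = V_CC − I_C·R_C − I_E·R_E = 22 − 0.165×1 − 0.167×1.5 = 21.6 V.
V_CE = 21.6 V > 0.2 V confirms active-region operation.

I_C ≈ 0.17 mA, V_CE ≈ 22 V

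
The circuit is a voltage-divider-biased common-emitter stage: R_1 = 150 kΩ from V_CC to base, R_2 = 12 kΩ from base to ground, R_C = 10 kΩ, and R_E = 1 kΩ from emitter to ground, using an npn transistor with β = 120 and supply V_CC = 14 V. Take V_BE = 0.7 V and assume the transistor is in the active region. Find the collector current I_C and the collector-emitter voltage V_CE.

I_C ≈ 0.31 mA, V_CE ≈ 11 V

Thevenize the base divider: V_Th = V_CC·R_2/(R_1+R_2) = 14×12/162 = 1.04 V, R_Th = R_1‖R_2 = 11.1 kΩ.
Base-emitter loop: V_Th = I_B·R_Th + V_BE + (β+1)I_B·R_E, so I_B = (1.04 − 0.7) / (11.1 + 121×1) = 0.00255 mA.
I_C = β·I_B = 120×0.00255 = 0.306 mA, and I_E = (β+1)I_B = 0.309 mA.
V_CE = V_CC − I_C·R_C − I_E·R_E = 14 − 0.306×10 − 0.309×1 = 10.6 V.
V_CE = 10.6 V > 0.2 V confirms active-region operation.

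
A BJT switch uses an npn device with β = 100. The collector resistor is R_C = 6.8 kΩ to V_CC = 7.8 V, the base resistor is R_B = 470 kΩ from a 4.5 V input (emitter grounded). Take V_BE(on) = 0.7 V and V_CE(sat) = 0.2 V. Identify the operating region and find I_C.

Assume active. Base-emitter loop: I_B = (V_BB − V_BE)/R_B = (4.5 − 0.7)/470 = 0.00809 mA.
I_C = β·I_B = 100×0.00809 = 0.809 mA.
V_CE = V_CC − I_C·R_C = 7.8 − 0.809×6.8 = 2.3 V > V_CE(sat), so the active-region assumption holds.

active; I_C ≈ 0.81 mA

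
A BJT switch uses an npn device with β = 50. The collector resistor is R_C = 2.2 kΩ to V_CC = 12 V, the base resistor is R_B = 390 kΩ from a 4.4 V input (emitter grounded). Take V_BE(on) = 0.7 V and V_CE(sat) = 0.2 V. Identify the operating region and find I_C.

active; I_C ≈ 0.47 mA

Assume active. Base-emitter loop: I_B = (V_BB − V_BE)/R_B = (4.4 − 0.7)/390 = 0.00949 mA.
I_C = β·I_B = 50×0.00949 = 0.474 mA.
V_CE = V_CC − I_C·R_C = 12 − 0.474×2.2 = 11 V > V_CE(sat), so the active-region assumption holds.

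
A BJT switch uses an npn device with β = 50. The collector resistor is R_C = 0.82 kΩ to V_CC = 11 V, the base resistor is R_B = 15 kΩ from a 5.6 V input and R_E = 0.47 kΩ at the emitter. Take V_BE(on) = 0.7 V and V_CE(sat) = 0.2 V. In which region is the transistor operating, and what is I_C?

Assume active. Base-emitter loop: I_B = (V_BB − V_BE)/(R_B + (β+1)R_E) = (5.6 − 0.7)/(15 + 51×0.47) = 0.126 mA.
I_C = β·I_B = 50×0.126 = 6.29 mA.
V_CE = V_CC − I_C·R_C − I_E·R_E = 11 − 6.29×0.82 − 6.41×0.47 = 2.83 V > V_CE(sat), so the active-region assumption holds.

active; I_C ≈ 6.3 mA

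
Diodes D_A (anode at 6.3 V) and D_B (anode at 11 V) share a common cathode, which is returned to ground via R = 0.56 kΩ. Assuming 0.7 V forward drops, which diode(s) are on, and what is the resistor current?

Assume both conduct. Then node N would need to be at both 6.3−0.7 = 5.6 V and 11−0.7 = 10.3 V, which is impossible.
Assume only D_B conducts: V_N = 11 − 0.7 = 10.3 V, so I_R = 10.3/0.56 = 18.4 mA.
Check D_A: its anode-to-cathode voltage is 6.3 − 10.3 = -4 V < 0.7 V, so it is off. The assumption is consistent.

Only D_B conducts; I_R ≈ 18 mA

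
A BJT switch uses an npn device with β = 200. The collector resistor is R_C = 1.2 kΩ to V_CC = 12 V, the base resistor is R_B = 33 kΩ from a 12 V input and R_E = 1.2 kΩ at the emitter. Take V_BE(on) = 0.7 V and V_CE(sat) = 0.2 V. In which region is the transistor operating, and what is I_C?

saturation; I_C ≈ 4.8 mA

Assume active: I_B = (12 − 0.7)/(33 + 201×1.2) = 0.0412 mA, I_C = β·I_B = 8.24 mA.
Then V_CE = 12 − 8.24×1.2 − 8.28×1.2 = -7.83 V < 0.2 V — the active assumption fails.
Re-solve with V_CE = 0.2 V. KCL at the emitter: V_E/R_E = (V_BB−0.7−V_E)/R_B + (V_CC−0.2−V_E)/R_C, giving V_E = 6 V.
I_C = (V_CC − 0.2 − V_E)/R_C = (11.8 − 6)/1.2 = 4.84 mA.
Check: I_B = (11.3 − 6)/33 = 0.161 mA, and β·I_B = 32.1 mA > I_C, confirming saturation.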